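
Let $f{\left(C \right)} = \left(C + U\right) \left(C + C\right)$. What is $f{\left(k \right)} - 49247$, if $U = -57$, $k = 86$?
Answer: $-44259$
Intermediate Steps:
$f{\left(C \right)} = 2 C \left(-57 + C\right)$ ($f{\left(C \right)} = \left(C - 57\right) \left(C + C\right) = \left(-57 + C\right) 2 C = 2 C \left(-57 + C\right)$)
$f{\left(k \right)} - 49247 = 2 \cdot 86 \left(-57 + 86\right) - 49247 = 2 \cdot 86 \cdot 29 - 49247 = 4988 - 49247 = -44259$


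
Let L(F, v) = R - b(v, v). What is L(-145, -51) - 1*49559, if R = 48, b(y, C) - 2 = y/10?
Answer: -495079/10 ≈ -49508.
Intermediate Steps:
b(y, C) = 2 + y/10
L(F, v) = 46 - v/10 (L(F, v) = 48 - (2 + v/10) = 48 + (-2 - v/10) = 46 - v/10)
L(-145, -51) - 1*49559 = (46 - 1/10*(-51)) - 1*49559 = (46 + 51/10) - 49559 = 511/10 - 49559 = -495079/10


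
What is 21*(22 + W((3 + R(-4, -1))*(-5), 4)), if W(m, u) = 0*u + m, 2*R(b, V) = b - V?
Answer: 609/2 ≈ 304.50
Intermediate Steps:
R(b, V) = b/2 - V/2 (R(b, V) = (b - V)/2 = b/2 - V/2)
W(m, u) = m (W(m, u) = 0 + m = m)
21*(22 + W((3 + R(-4, -1))*(-5), 4)) = 21*(22 + (3 + ((½)*(-4) - ½*(-1)))*(-5)) = 21*(22 + (3 + (-2 + ½))*(-5)) = 21*(22 + (3 - 3/2)*(-5)) = 21*(22 + (3/2)*(-5)) = 21*(22 - 15/2) = 21*(29/2) = 609/2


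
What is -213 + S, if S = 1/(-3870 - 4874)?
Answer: -1862473/8744 ≈ -213.00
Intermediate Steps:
S = -1/8744 (S = 1/(-8744) = -1/8744 ≈ -0.00011436)
-213 + S = -213 - 1/8744 = -1862473/8744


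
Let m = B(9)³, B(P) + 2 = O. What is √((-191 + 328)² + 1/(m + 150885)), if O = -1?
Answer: √164224320574/2958 ≈ 137.00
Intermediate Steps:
B(P) = -3 (B(P) = -2 - 1 = -3)
m = -27 (m = (-3)³ = -27)
√((-191 + 328)² + 1/(m + 150885)) = √((-191 + 328)² + 1/(-27 + 150885)) = √(137² + 1/150858) = √(18769 + 1/150858) = √(2831453803/150858) = √164224320574/2958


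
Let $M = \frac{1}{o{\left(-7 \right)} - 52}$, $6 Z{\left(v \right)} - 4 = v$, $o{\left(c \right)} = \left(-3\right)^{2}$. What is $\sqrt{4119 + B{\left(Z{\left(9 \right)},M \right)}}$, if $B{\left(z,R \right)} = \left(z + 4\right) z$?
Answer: $\frac{\sqrt{148765}}{6} \approx 64.283$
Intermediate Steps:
$o{\left(c \right)} = 9$
$Z{\left(v \right)} = \frac{2}{3} + \frac{v}{6}$
$M = - \frac{1}{43}$ ($M = \frac{1}{9 - 52} = \frac{1}{-43} = - \frac{1}{43} \approx -0.023256$)
$B{\left(z,R \right)} = z \left(4 + z\right)$ ($B{\left(z,R \right)} = \left(4 + z\right) z = z \left(4 + z\right)$)
$\sqrt{4119 + B{\left(Z{\left(9 \right)},M \right)}} = \sqrt{4119 + \left(\frac{2}{3} + \frac{1}{6} \cdot 9\right) \left(4 + \left(\frac{2}{3} + \frac{1}{6} \cdot 9\right)\right)} = \sqrt{4119 + \left(\frac{2}{3} + \frac{3}{2}\right) \left(4 + \left(\frac{2}{3} + \frac{3}{2}\right)\right)} = \sqrt{4119 + \frac{13 \left(4 + \frac{13}{6}\right)}{6}} = \sqrt{4119 + \frac{13}{6} \cdot \frac{37}{6}} = \sqrt{4119 + \frac{481}{36}} = \sqrt{\frac{148765}{36}} = \frac{\sqrt{148765}}{6}$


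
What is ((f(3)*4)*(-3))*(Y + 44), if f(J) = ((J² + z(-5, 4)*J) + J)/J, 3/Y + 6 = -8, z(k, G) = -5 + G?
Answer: -11034/7 ≈ -1576.3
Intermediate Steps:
Y = -3/14 (Y = 3/(-6 - 8) = 3/(-14) = 3*(-1/14) = -3/14 ≈ -0.21429)
f(J) = J (f(J) = ((J² + (-5 + 4)*J) + J)/J = ((J² - J) + J)/J = J²/J = J)
((f(3)*4)*(-3))*(Y + 44) = ((3*4)*(-3))*(-3/14 + 44) = (12*(-3))*(613/14) = -36*613/14 = -11034/7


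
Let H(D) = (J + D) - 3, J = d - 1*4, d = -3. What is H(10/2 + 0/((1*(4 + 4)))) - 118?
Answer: -123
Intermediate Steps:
J = -7 (J = -3 - 1*4 = -3 - 4 = -7)
H(D) = -10 + D (H(D) = (-7 + D) - 3 = -10 + D)
H(10/2 + 0/((1*(4 + 4)))) - 118 = (-10 + (10/2 + 0/((1*(4 + 4))))) - 118 = (-10 + (10*(½) + 0/((1*8)))) - 118 = (-10 + (5 + 0/8)) - 118 = (-10 + (5 + 0*(⅛))) - 118 = (-10 + (5 + 0)) - 118 = (-10 + 5) - 118 = -5 - 118 = -123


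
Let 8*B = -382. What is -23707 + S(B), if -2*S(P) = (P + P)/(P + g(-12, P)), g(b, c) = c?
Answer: -47415/2 ≈ -23708.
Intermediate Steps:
B = -191/4 (B = (⅛)*(-382) = -191/4 ≈ -47.750)
S(P) = -½ (S(P) = -(P + P)/(2*(P + P)) = -2*P/(2*(2*P)) = -2*P*1/(2*P)/2 = -½*1 = -½)
-23707 + S(B) = -23707 - ½ = -47415/2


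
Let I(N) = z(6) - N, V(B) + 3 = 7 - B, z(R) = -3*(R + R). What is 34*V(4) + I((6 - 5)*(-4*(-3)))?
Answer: -48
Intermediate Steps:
z(R) = -6*R
V(B) = 4 - B (V(B) = -3 + (7 - B) = 4 - B)
I(N) = -36 - N (I(N) = -6*6 - N = -36 - N)
34*V(4) + I((6 - 5)*(-4*(-3))) = 34*(4 - 1*4) + (-36 - (6 - 5)*(-4*(-3))) = 34*(4 - 4) + (-36 - 12) = 34*0 + (-36 - 1*12) = 0 + (-36 - 12) = 0 - 48 = -48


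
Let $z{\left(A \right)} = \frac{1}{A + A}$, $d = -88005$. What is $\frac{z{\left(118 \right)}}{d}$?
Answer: $- \frac{1}{20769180} \approx -4.8148 \cdot 10^{-8}$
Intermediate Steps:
$z{\left(A \right)} = \frac{1}{2 A}$
$\frac{z{\left(118 \right)}}{d} = \frac{\frac{1}{2} \cdot \frac{1}{118}}{-88005} = \frac{1}{2} \cdot \frac{1}{118} \left(- \frac{1}{88005}\right) = \frac{1}{236} \left(- \frac{1}{88005}\right) = - \frac{1}{20769180}$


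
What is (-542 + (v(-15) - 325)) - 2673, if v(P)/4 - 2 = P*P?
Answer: -2632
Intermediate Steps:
v(P) = 8 + 4*P**2 (v(P) = 8 + 4*(P*P) = 8 + 4*P**2)
(-542 + (v(-15) - 325)) - 2673 = (-542 + ((8 + 4*(-15)**2) - 325)) - 2673 = (-542 + ((8 + 4*225) - 325)) - 2673 = (-542 + ((8 + 900) - 325)) - 2673 = (-542 + (908 - 325)) - 2673 = (-542 + 583) - 2673 = 41 - 2673 = -2632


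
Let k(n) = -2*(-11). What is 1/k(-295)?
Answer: 1/22 ≈ 0.045455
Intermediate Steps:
k(n) = 22
1/k(-295) = 1/22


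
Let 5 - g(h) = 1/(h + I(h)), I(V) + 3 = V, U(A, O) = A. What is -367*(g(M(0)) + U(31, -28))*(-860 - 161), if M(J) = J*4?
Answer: 40843063/3 ≈ 1.3614e+7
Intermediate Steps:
M(J) = 4*J
I(V) = -3 + V
g(h) = 5 - 1/(-3 + 2*h) (g(h) = 5 - 1/(h + (-3 + h)) = 5 - 1/(-3 + 2*h))
-367*(g(M(0)) + U(31, -28))*(-860 - 161) = -367*(2*(-8 + 5*(4*0))/(-3 + 2*(4*0)) + 31)*(-860 - 161) = -367*(2*(-8 + 5*0)/(-3 + 2*0) + 31)*(-1021) = -367*(2*(-8 + 0)/(-3 + 0) + 31)*(-1021) = -367*(2*(-8)/(-3) + 31)*(-1021) = -367*(2*(-⅓)*(-8) + 31)*(-1021) = -367*(16/3 + 31)*(-1021) = -40003*(-1021)/3 = -367*(-111289/3) = 40843063/3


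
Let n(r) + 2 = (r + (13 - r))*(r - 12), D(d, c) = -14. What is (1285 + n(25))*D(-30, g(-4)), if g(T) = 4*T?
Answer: -20328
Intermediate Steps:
n(r) = -158 + 13*r (n(r) = -2 + (r + (13 - r))*(r - 12) = -2 + 13*(-12 + r) = -2 + (-156 + 13*r) = -158 + 13*r)
(1285 + n(25))*D(-30, g(-4)) = (1285 + (-158 + 13*25))*(-14) = (1285 + (-158 + 325))*(-14) = (1285 + 167)*(-14) = 1452*(-14) = -20328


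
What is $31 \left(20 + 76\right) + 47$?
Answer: $3023$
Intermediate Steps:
$31 \left(20 + 76\right) + 47 = 31 \cdot 96 + 47 = 2976 + 47 = 3023$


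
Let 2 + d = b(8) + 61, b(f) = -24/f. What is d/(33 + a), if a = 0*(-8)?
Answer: 56/33 ≈ 1.6970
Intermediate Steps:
a = 0
d = 56 (d = -2 + (-24/8 + 61) = -2 + (-24*⅛ + 61) = -2 + (-3 + 61) = -2 + 58 = 56)
d/(33 + a) = 56/(33 + 0) = 56/33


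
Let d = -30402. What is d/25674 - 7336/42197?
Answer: -245202943/180560963 ≈ -1.3580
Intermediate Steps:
d/25674 - 7336/42197 = -30402/25674 - 7336/42197 = -30402*1/25674 - 7336*1/42197 = -5067/4279 - 7336/42197 = -245202943/180560963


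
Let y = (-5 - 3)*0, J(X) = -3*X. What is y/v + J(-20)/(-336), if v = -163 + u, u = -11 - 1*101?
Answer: -5/28 ≈ -0.17857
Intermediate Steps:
u = -112 (u = -11 - 101 = -112)
v = -275 (v = -163 - 112 = -275)
y = 0 (y = -8*0 = 0)
y/v + J(-20)/(-336) = 0/(-275) - 3*(-20)/(-336) = 0*(-1/275) + 60*(-1/336) = 0 - 5/28 = -5/28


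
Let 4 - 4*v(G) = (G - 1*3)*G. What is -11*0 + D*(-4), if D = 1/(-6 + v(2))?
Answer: 8/9 ≈ 0.88889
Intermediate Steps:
v(G) = 1 - G*(-3 + G)/4 (v(G) = 1 - (G - 1*3)*G/4 = 1 - (G - 3)*G/4 = 1 - (-3 + G)*G/4 = 1 - G*(-3 + G)/4)
D = -2/9 (D = 1/(-6 + (1 - ¼*2² + (¾)*2)) = 1/(-6 + (1 - ¼*4 + 3/2)) = 1/(-6 + (1 - 1 + 3/2)) = 1/(-6 + 3/2) = 1/(-9/2) = -2/9 ≈ -0.22222)
-11*0 + D*(-4) = -11*0 - 2/9*(-4) = 0 + 8/9 = 8/9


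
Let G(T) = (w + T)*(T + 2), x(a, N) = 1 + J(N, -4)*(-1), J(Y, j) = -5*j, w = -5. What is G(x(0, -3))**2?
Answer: 166464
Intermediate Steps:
x(a, N) = -19 (x(a, N) = 1 - 5*(-4)*(-1) = 1 + 20*(-1) = 1 - 20 = -19)
G(T) = (-5 + T)*(2 + T) (G(T) = (-5 + T)*(T + 2) = (-5 + T)*(2 + T))
G(x(0, -3))**2 = (-10 + (-19)**2 - 3*(-19))**2 = (-10 + 361 + 57)**2 = 408**2 = 166464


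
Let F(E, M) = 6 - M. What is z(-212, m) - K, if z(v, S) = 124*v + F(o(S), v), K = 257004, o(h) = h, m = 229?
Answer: -283074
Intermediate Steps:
z(v, S) = 6 + 123*v (z(v, S) = 124*v + (6 - v) = 6 + 123*v)
z(-212, m) - K = (6 + 123*(-212)) - 1*257004 = (6 - 26076) - 257004 = -26070 - 257004 = -283074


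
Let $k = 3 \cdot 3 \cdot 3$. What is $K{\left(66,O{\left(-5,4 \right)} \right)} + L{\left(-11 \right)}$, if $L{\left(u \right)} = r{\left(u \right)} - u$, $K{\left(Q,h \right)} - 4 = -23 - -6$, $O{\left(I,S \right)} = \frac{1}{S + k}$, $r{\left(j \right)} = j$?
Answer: $-13$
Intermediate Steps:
$k = 27$ ($k = 3 \cdot 9 = 27$)
$O{\left(I,S \right)} = \frac{1}{27 + S}$ ($O{\left(I,S \right)} = \frac{1}{S + 27} = \frac{1}{27 + S}$)
$K{\left(Q,h \right)} = -13$ ($K{\left(Q,h \right)} = 4 - 17 = -13$)
$L{\left(u \right)} = 0$ ($L{\left(u \right)} = u - u = 0$)
$K{\left(66,O{\left(-5,4 \right)} \right)} + L{\left(-11 \right)} = -13 + 0 = -13$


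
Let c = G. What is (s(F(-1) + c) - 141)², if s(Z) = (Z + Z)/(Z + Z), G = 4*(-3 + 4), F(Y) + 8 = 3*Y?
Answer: 19600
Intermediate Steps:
F(Y) = -8 + 3*Y
G = 4 (G = 4*1 = 4)
c = 4
s(Z) = 1 (s(Z) = (2*Z)/((2*Z)) = (2*Z)*(1/(2*Z)) = 1)
(s(F(-1) + c) - 141)² = (1 - 141)² = (-140)² = 19600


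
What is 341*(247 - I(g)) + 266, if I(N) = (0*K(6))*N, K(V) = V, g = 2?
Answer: 84493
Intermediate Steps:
I(N) = 0 (I(N) = (0*6)*N = 0*N = 0)
341*(247 - I(g)) + 266 = 341*(247 - 1*0) + 266 = 341*(247 + 0) + 266 = 341*247 + 266 = 84227 + 266 = 84493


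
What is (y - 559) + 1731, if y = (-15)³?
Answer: -2203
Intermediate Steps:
y = -3375
(y - 559) + 1731 = (-3375 - 559) + 1731 = -3934 + 1731 = -2203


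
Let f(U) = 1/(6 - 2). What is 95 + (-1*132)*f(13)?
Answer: 62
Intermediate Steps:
f(U) = 1/4
95 + (-1*132)*f(13) = 95 - 1*132*(1/4) = 95 - 132*1/4 = 95 - 33 = 62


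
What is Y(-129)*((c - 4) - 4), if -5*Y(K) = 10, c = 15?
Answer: -14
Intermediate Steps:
Y(K) = -2 (Y(K) = -1/5*10 = -2)
Y(-129)*((c - 4) - 4) = -2*((15 - 4) - 4) = -2*(11 - 4) = -2*7 = -14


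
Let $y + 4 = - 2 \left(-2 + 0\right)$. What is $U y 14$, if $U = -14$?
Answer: $0$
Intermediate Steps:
$y = 0$ ($y = -4 - 2 \left(-2 + 0\right) = -4 - -4 = -4 + 4 = 0$)
$U y 14 = \left(-14\right) 0 \cdot 14 = 0 \cdot 14 = 0$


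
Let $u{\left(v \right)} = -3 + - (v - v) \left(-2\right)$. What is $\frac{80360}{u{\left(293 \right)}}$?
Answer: $- \frac{80360}{3} \approx -26787.0$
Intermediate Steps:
$u{\left(v \right)} = -3$ ($u{\left(v \right)} = -3 + \left(-1\right) 0 \left(-2\right) = -3 + 0 \left(-2\right) = -3 + 0 = -3$)
$\frac{80360}{u{\left(293 \right)}} = \frac{80360}{-3} = 80360 \left(- \frac{1}{3}\right) = - \frac{80360}{3}$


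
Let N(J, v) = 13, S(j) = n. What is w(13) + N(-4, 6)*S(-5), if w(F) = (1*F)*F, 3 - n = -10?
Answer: 338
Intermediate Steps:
n = 13 (n = 3 - 1*(-10) = 3 + 10 = 13)
S(j) = 13
w(F) = F² (w(F) = F*F = F²)
w(13) + N(-4, 6)*S(-5) = 13² + 13*13 = 169 + 169 = 338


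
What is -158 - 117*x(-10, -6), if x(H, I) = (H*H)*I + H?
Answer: 71212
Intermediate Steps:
x(H, I) = H + I*H² (x(H, I) = H²*I + H = I*H² + H = H + I*H²)
-158 - 117*x(-10, -6) = -158 - (-1170)*(1 - 10*(-6)) = -158 - (-1170)*(1 + 60) = -158 - (-1170)*61 = -158 - 117*(-610) = -158 + 71370 = 71212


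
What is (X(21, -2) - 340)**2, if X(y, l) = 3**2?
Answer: 109561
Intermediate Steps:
X(y, l) = 9
(X(21, -2) - 340)**2 = (9 - 340)**2 = (-331)**2 = 109561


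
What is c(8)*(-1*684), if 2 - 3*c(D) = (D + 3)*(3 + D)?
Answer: 27132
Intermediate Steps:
c(D) = ⅔ - (3 + D)²/3 (c(D) = ⅔ - (D + 3)*(3 + D)/3 = ⅔ - (3 + D)*(3 + D)/3 = ⅔ - (3 + D)²/3)
c(8)*(-1*684) = (⅔ - (3 + 8)²/3)*(-1*684) = (⅔ - ⅓*11²)*(-684) = (⅔ - ⅓*121)*(-684) = (⅔ - 121/3)*(-684) = -119/3*(-684) = 27132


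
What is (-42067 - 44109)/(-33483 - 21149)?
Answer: 10772/6829 ≈ 1.5774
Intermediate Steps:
(-42067 - 44109)/(-33483 - 21149) = -86176/(-54632) = -86176*(-1/54632) = 10772/6829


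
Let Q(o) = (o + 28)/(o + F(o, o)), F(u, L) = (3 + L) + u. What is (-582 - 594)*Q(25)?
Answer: -10388/13 ≈ -799.08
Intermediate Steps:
F(u, L) = 3 + L + u
Q(o) = (28 + o)/(3 + 3*o) (Q(o) = (o + 28)/(o + (3 + o + o)) = (28 + o)/(o + (3 + 2*o)) = (28 + o)/(3 + 3*o))
(-582 - 594)*Q(25) = (-582 - 594)*((28 + 25)/(3*(1 + 25))) = -392*53/26 = -1176*53/78 = -10388/13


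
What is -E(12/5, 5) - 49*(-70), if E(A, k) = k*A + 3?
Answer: 3415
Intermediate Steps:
E(A, k) = 3 + A*k (E(A, k) = A*k + 3 = 3 + A*k)
-E(12/5, 5) - 49*(-70) = -(3 + (12/5)*5) - 49*(-70) = -(3 + (12*(1/5))*5) + 3430 = -(3 + (12/5)*5) + 3430 = -(3 + 12) + 3430 = -1*15 + 3430 = -15 + 3430 = 3415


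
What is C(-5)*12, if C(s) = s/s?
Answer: 12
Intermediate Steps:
C(s) = 1
C(-5)*12 = 1*12 = 12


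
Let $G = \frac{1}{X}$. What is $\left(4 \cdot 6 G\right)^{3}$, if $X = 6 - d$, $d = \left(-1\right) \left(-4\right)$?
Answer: $1728$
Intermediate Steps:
$d = 4$
$X = 2$ ($X = 6 - 4 = 2$)
$G = \frac{1}{2} \approx 0.5$
$\left(4 \cdot 6 G\right)^{3} = \left(4 \cdot 6 \cdot \frac{1}{2}\right)^{3} = \left(24 \cdot \frac{1}{2}\right)^{3} = 12^{3} = 1728$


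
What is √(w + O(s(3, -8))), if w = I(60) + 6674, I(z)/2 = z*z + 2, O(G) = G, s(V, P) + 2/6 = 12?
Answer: √125007/3 ≈ 117.85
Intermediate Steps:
s(V, P) = 35/3 (s(V, P) = -⅓ + 12 = 35/3)
I(z) = 4 + 2*z² (I(z) = 2*(z*z + 2) = 2*(z² + 2) = 2*(2 + z²) = 4 + 2*z²)
w = 13878 (w = (4 + 2*60²) + 6674 = (4 + 2*3600) + 6674 = (4 + 7200) + 6674 = 7204 + 6674 = 13878)
√(w + O(s(3, -8))) = √(13878 + 35/3) = √(41669/3) = √125007/3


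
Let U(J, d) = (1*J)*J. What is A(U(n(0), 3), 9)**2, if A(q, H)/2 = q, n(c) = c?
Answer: 0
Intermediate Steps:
U(J, d) = J**2 (U(J, d) = J*J = J**2)
A(q, H) = 2*q
A(U(n(0), 3), 9)**2 = (2*0**2)**2 = (2*0)**2 = 0**2 = 0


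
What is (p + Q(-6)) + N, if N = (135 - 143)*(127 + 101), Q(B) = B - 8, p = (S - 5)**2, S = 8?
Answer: -1829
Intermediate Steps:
p = 9 (p = (8 - 5)**2 = 3**2 = 9)
Q(B) = -8 + B
N = -1824 (N = -8*228 = -1824)
(p + Q(-6)) + N = (9 + (-8 - 6)) - 1824 = (9 - 14) - 1824 = -5 - 1824 = -1829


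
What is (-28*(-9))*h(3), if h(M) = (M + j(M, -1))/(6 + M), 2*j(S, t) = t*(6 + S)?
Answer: -42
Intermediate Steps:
j(S, t) = t*(6 + S)/2 (j(S, t) = (t*(6 + S))/2 = t*(6 + S)/2)
h(M) = (-3 + M/2)/(6 + M) (h(M) = (M + (½)*(-1)*(6 + M))/(6 + M) = (M + (-3 - M/2))/(6 + M) = (-3 + M/2)/(6 + M))
(-28*(-9))*h(3) = (-28*(-9))*((-6 + 3)/(2*(6 + 3))) = 252*((½)*(-3)/9) = 252*((½)*(⅑)*(-3)) = 252*(-⅙) = -42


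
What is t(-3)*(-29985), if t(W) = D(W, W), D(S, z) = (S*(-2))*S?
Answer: 539730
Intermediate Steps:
D(S, z) = -2*S² (D(S, z) = (-2*S)*S = -2*S²)
t(W) = -2*W²
t(-3)*(-29985) = -2*(-3)²*(-29985) = -2*9*(-29985) = -18*(-29985) = 539730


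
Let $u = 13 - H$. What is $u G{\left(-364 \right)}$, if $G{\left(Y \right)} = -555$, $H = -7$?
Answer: $-11100$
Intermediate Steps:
$u = 20$ ($u = 13 - -7 = 13 + 7 = 20$)
$u G{\left(-364 \right)} = 20 \left(-555\right) = -11100$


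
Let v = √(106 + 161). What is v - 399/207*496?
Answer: -65968/69 + √267 ≈ -939.72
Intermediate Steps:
v = √267 ≈ 16.340
v - 399/207*496 = √267 - 399/207*496 = √267 - 399*1/207*496 = √267 - 133/69*496 = √267 - 65968/69 = -65968/69 + √267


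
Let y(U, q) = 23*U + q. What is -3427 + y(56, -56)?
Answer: -2195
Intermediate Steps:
y(U, q) = q + 23*U
-3427 + y(56, -56) = -3427 + (-56 + 23*56) = -3427 + (-56 + 1288) = -3427 + 1232 = -2195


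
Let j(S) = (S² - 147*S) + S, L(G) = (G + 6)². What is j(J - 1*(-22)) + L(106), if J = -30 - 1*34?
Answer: 20440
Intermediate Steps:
L(G) = (6 + G)²
J = -64 (J = -30 - 34 = -64)
j(S) = S² - 146*S
j(J - 1*(-22)) + L(106) = (-64 - 1*(-22))*(-146 + (-64 - 1*(-22))) + (6 + 106)² = (-64 + 22)*(-146 + (-64 + 22)) + 112² = -42*(-146 - 42) + 12544 = -42*(-188) + 12544 = 7896 + 12544 = 20440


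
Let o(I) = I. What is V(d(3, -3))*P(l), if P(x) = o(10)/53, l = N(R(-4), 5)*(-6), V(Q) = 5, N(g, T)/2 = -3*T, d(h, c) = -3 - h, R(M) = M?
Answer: 50/53 ≈ 0.94340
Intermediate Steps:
N(g, T) = -6*T (N(g, T) = 2*(-3*T) = -6*T)
l = 180 (l = -6*5*(-6) = -30*(-6) = 180)
P(x) = 10/53
V(d(3, -3))*P(l) = 5*(10/53) = 50/53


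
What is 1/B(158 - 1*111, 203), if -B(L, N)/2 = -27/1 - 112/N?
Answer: 29/1598 ≈ 0.018148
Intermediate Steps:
B(L, N) = 54 + 224/N (B(L, N) = -2*(-27/1 - 112/N) = -2*(-27*1 - 112/N) = -2*(-27 - 112/N) = 54 + 224/N)
1/B(158 - 1*111, 203) = 1/(54 + 224/203) = 1/(54 + 224*(1/203)) = 1/(54 + 32/29) = 1/(1598/29) = 29/1598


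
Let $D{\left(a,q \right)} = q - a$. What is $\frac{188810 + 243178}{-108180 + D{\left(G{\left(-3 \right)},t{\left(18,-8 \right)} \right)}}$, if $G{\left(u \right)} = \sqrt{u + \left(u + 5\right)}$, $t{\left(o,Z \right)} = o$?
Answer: $- \frac{46724686056}{11699018245} + \frac{431988 i}{11699018245} \approx -3.9939 + 3.6925 \cdot 10^{-5} i$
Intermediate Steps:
$G{\left(u \right)} = \sqrt{5 + 2 u}$ ($G{\left(u \right)} = \sqrt{u + \left(5 + u\right)} = \sqrt{5 + 2 u}$)
$\frac{188810 + 243178}{-108180 + D{\left(G{\left(-3 \right)},t{\left(18,-8 \right)} \right)}} = \frac{188810 + 243178}{-108180 + \left(18 - \sqrt{5 + 2 \left(-3\right)}\right)} = \frac{431988}{-108180 + \left(18 - \sqrt{5 - 6}\right)} = \frac{431988}{-108180 + \left(18 - \sqrt{-1}\right)} = \frac{431988}{-108180 + \left(18 - i\right)} = \frac{431988}{-108162 - i} = 431988 \frac{-108162 + i}{11699018245} = \frac{431988 \left(-108162 + i\right)}{11699018245}$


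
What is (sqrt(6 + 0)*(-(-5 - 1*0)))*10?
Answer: 50*sqrt(6) ≈ 122.47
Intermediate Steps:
(sqrt(6 + 0)*(-(-5 - 1*0)))*10 = (sqrt(6)*(-(-5 + 0)))*10 = (sqrt(6)*(-1*(-5)))*10 = (sqrt(6)*5)*10 = (5*sqrt(6))*10 = 50*sqrt(6)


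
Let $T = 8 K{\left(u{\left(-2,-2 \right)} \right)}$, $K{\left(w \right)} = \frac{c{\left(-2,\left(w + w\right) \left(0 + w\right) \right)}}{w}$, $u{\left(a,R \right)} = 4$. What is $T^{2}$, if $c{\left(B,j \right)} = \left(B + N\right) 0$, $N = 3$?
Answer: $0$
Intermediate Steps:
$c{\left(B,j \right)} = 0$ ($c{\left(B,j \right)} = \left(B + 3\right) 0 = \left(3 + B\right) 0 = 0$)
$K{\left(w \right)} = 0$ ($K{\left(w \right)} = \frac{0}{w} = 0$)
$T = 0$ ($T = 8 \cdot 0 = 0$)
$T^{2} = 0^{2} = 0$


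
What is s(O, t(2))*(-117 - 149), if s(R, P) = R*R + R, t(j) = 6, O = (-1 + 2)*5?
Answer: -7980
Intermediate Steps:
O = 5 (O = 1*5 = 5)
s(R, P) = R + R**2 (s(R, P) = R**2 + R = R + R**2)
s(O, t(2))*(-117 - 149) = (5*(1 + 5))*(-117 - 149) = (5*6)*(-266) = 30*(-266) = -7980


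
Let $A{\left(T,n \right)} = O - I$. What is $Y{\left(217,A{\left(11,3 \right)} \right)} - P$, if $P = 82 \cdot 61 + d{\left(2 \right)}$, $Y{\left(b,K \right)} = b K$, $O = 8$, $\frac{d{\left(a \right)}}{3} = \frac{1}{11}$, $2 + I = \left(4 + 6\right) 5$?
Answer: $- \frac{150505}{11} \approx -13682.0$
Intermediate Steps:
$I = 48$ ($I = -2 + \left(4 + 6\right) 5 = -2 + 10 \cdot 5 = -2 + 50 = 48$)
$d{\left(a \right)} = \frac{3}{11}$
$A{\left(T,n \right)} = -40$ ($A{\left(T,n \right)} = 8 - 48 = -40$)
$Y{\left(b,K \right)} = K b$
$P = \frac{55025}{11}$ ($P = 82 \cdot 61 + \frac{3}{11} = 5002 + \frac{3}{11} = \frac{55025}{11} \approx 5002.3$)
$Y{\left(217,A{\left(11,3 \right)} \right)} - P = \left(-40\right) 217 - \frac{55025}{11} = -8680 - \frac{55025}{11} = - \frac{150505}{11}$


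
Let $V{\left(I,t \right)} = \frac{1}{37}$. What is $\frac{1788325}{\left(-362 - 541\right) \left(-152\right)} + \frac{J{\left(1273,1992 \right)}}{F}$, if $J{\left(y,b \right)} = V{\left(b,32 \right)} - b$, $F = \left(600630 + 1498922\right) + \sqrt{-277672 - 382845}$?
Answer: $\frac{3205003363029319079}{246005607041445432} + \frac{73703 i \sqrt{660517}}{163100412665177} \approx 13.028 + 3.6726 \cdot 10^{-7} i$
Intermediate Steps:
$V{\left(I,t \right)} = \frac{1}{37}$
$F = 2099552 + i \sqrt{660517}$ ($F = 2099552 + \sqrt{-660517} = 2099552 + i \sqrt{660517} \approx 2.0996 \cdot 10^{6} + 812.72 i$)
$J{\left(y,b \right)} = \frac{1}{37} - b$
$\frac{1788325}{\left(-362 - 541\right) \left(-152\right)} + \frac{J{\left(1273,1992 \right)}}{F} = \frac{1788325}{\left(-362 - 541\right) \left(-152\right)} + \frac{\frac{1}{37} - 1992}{2099552 + i \sqrt{660517}} = \frac{1788325}{\left(-903\right) \left(-152\right)} + \frac{\frac{1}{37} - 1992}{2099552 + i \sqrt{660517}} = \frac{1788325}{137256} - \frac{73703}{37 \left(2099552 + i \sqrt{660517}\right)} = 1788325 \cdot \frac{1}{137256} - \frac{73703}{37 \left(2099552 + i \sqrt{660517}\right)} = \frac{255475}{19608} - \frac{73703}{37 \left(2099552 + i \sqrt{660517}\right)}$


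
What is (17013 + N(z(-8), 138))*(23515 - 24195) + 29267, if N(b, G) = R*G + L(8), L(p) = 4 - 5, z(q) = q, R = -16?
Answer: -10037453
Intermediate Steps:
L(p) = -1
N(b, G) = -1 - 16*G (N(b, G) = -16*G - 1 = -1 - 16*G)
(17013 + N(z(-8), 138))*(23515 - 24195) + 29267 = (17013 + (-1 - 16*138))*(23515 - 24195) + 29267 = (17013 + (-1 - 2208))*(-680) + 29267 = (17013 - 2209)*(-680) + 29267 = 14804*(-680) + 29267 = -10066720 + 29267 = -10037453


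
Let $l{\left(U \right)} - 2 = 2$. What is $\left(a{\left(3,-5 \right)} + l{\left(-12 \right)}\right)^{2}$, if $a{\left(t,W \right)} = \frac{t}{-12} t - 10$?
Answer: $\frac{729}{16} \approx 45.563$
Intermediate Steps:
$l{\left(U \right)} = 4$ ($l{\left(U \right)} = 2 + 2 = 4$)
$a{\left(t,W \right)} = -10 - \frac{t^{2}}{12}$ ($a{\left(t,W \right)} = t \left(- \frac{1}{12}\right) t - 10 = - \frac{t}{12} t - 10 = - \frac{t^{2}}{12} - 10 = -10 - \frac{t^{2}}{12}$)
$\left(a{\left(3,-5 \right)} + l{\left(-12 \right)}\right)^{2} = \left(\left(-10 - \frac{3^{2}}{12}\right) + 4\right)^{2} = \left(\left(-10 - \frac{3}{4}\right) + 4\right)^{2} = \left(- \frac{43}{4} + 4\right)^{2} = \left(- \frac{27}{4}\right)^{2} = \frac{729}{16}$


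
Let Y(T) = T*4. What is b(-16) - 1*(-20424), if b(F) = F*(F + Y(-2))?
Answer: 20808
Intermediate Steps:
Y(T) = 4*T
b(F) = F*(-8 + F) (b(F) = F*(F + 4*(-2)) = F*(F - 8) = F*(-8 + F))
b(-16) - 1*(-20424) = -16*(-8 - 16) - 1*(-20424) = -16*(-24) + 20424 = 384 + 20424 = 20808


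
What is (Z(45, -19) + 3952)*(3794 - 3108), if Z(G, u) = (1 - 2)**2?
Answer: 2711758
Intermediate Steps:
Z(G, u) = 1 (Z(G, u) = (-1)**2 = 1)
(Z(45, -19) + 3952)*(3794 - 3108) = (1 + 3952)*(3794 - 3108) = 3953*686 = 2711758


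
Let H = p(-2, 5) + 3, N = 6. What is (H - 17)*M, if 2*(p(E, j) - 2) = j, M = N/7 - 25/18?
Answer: 1273/252 ≈ 5.0516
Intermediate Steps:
M = -67/126 (M = 6/7 - 25/18 = -67/126 ≈ -0.53175)
p(E, j) = 2 + j/2
H = 15/2 (H = (2 + (½)*5) + 3 = (2 + 5/2) + 3 = 9/2 + 3 = 15/2 ≈ 7.5000)
(H - 17)*M = (15/2 - 17)*(-67/126) = -19/2*(-67/126) = 1273/252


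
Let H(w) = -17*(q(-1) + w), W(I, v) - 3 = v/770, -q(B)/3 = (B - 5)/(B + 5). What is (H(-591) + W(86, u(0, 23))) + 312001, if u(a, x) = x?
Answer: 123960194/385 ≈ 3.2197e+5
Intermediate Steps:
q(B) = -3*(-5 + B)/(5 + B) (q(B) = -3*(B - 5)/(B + 5) = -3*(-5 + B)/(5 + B))
W(I, v) = 3 + v/770
H(w) = -153/2 - 17*w (H(w) = -17*(3*(5 - 1*(-1))/(5 - 1) + w) = -17*(3*(5 + 1)/4 + w) = -17*(3*(1/4)*6 + w) = -17*(9/2 + w) = -153/2 - 17*w)
(H(-591) + W(86, u(0, 23))) + 312001 = ((-153/2 - 17*(-591)) + (3 + (1/770)*23)) + 312001 = ((-153/2 + 10047) + (3 + 23/770)) + 312001 = (19941/2 + 2333/770) + 312001 = 3839809/385 + 312001 = 123960194/385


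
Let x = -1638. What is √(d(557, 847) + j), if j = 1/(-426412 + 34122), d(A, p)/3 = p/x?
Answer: 38*I*√62864864790/7649655 ≈ 1.2455*I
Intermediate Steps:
d(A, p) = -p/546 (d(A, p) = 3*(p/(-1638)) = 3*(p*(-1/1638)) = 3*(-p/1638) = -p/546)
j = -1/392290 (j = 1/(-392290) = -1/392290 ≈ -2.5491e-6)
√(d(557, 847) + j) = √(-1/546*847 - 1/392290) = √(-121/78 - 1/392290) = √(-11866792/7649655) = 38*I*√62864864790/7649655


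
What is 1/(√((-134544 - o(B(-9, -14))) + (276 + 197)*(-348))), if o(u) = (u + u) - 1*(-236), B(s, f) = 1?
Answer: -I*√299386/299386 ≈ -0.0018276*I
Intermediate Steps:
o(u) = 236 + 2*u (o(u) = 2*u + 236 = 236 + 2*u)
1/(√((-134544 - o(B(-9, -14))) + (276 + 197)*(-348))) = 1/(√((-134544 - (236 + 2*1)) + (276 + 197)*(-348))) = 1/(√((-134544 - (236 + 2)) + 473*(-348))) = 1/(√((-134544 - 1*238) - 164604)) = 1/(√((-134544 - 238) - 164604)) = 1/(√(-134782 - 164604)) = 1/(√(-299386)) = 1/(I*√299386) = -I*√299386/299386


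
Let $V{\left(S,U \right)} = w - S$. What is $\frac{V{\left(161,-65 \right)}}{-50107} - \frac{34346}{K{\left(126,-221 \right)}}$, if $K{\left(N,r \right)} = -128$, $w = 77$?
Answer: $\frac{860492887}{3206848} \approx 268.33$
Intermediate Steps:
$V{\left(S,U \right)} = 77 - S$
$\frac{V{\left(161,-65 \right)}}{-50107} - \frac{34346}{K{\left(126,-221 \right)}} = \frac{77 - 161}{-50107} - \frac{34346}{-128} = \left(77 - 161\right) \left(- \frac{1}{50107}\right) - - \frac{17173}{64} = \left(-84\right) \left(- \frac{1}{50107}\right) + \frac{17173}{64} = \frac{84}{50107} + \frac{17173}{64} = \frac{860492887}{3206848}$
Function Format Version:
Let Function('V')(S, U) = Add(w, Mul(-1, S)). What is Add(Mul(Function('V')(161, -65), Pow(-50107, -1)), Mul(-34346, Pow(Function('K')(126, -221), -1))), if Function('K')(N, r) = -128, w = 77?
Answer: Rational(860492887, 3206848) ≈ 268.33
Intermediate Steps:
Function('V')(S, U) = Add(77, Mul(-1, S))
Add(Mul(Function('V')(161, -65), Pow(-50107, -1)), Mul(-34346, Pow(Function('K')(126, -221), -1))) = Add(Mul(Add(77, Mul(-1, 161)), Pow(-50107, -1)), Mul(-34346, Pow(-128, -1))) = Add(Mul(Add(77, -161), Rational(-1, 50107)), Mul(-34346, Rational(-1, 128))) = Add(Mul(-84, Rational(-1, 50107)), Rational(17173, 64)) = Add(Rational(84, 50107), Rational(17173, 64)) = Rational(860492887, 3206848)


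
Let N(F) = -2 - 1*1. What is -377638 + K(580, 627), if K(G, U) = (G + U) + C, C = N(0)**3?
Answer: -376458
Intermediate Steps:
N(F) = -3 (N(F) = -2 - 1 = -3)
C = -27 (C = (-3)**3 = -27)
K(G, U) = -27 + G + U (K(G, U) = (G + U) - 27 = -27 + G + U)
-377638 + K(580, 627) = -377638 + (-27 + 580 + 627) = -377638 + 1180 = -376458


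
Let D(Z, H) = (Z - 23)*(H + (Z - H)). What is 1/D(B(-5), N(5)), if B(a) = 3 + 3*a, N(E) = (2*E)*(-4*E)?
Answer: 1/420 ≈ 0.0023810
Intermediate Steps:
N(E) = -8*E**2
D(Z, H) = Z*(-23 + Z) (D(Z, H) = (-23 + Z)*Z = Z*(-23 + Z))
1/D(B(-5), N(5)) = 1/((3 + 3*(-5))*(-23 + (3 + 3*(-5)))) = 1/((3 - 15)*(-23 + (3 - 15))) = 1/(-12*(-23 - 12)) = 1/(-12*(-35)) = 1/420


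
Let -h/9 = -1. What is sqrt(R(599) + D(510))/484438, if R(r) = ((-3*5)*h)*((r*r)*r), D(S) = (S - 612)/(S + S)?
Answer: I*sqrt(2901444286510)/4844380 ≈ 0.35162*I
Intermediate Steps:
h = 9 (h = -9*(-1) = 9)
D(S) = (-612 + S)/(2*S) (D(S) = (-612 + S)/((2*S)) = (-612 + S)*(1/(2*S)) = (-612 + S)/(2*S))
R(r) = -135*r**3 (R(r) = (-3*5*9)*((r*r)*r) = (-15*9)*(r**2*r) = -135*r**3)
sqrt(R(599) + D(510))/484438 = sqrt(-135*599**3 + (1/2)*(-612 + 510)/510)/484438 = sqrt(-135*214921799 + (1/2)*(1/510)*(-102))*(1/484438) = sqrt(-29014442865 - 1/10)*(1/484438) = sqrt(-290144428651/10)*(1/484438) = (I*sqrt(2901444286510)/10)*(1/484438) = I*sqrt(2901444286510)/4844380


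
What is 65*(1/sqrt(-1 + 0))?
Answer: -65*I ≈ -65.0*I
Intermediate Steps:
65*(1/sqrt(-1 + 0)) = 65*(1/sqrt(-1)) = 65*(1/I) = 65*(1*(-I)) = 65*(-I) = -65*I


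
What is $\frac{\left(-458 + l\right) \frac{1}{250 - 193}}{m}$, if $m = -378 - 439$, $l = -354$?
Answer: $\frac{812}{46569} \approx 0.017437$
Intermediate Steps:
$m = -817$
$\frac{\left(-458 + l\right) \frac{1}{250 - 193}}{m} = \frac{\left(-458 - 354\right) \frac{1}{250 - 193}}{-817} = - \frac{812}{57} \left(- \frac{1}{817}\right) = \left(-812\right) \frac{1}{57} \left(- \frac{1}{817}\right) = \left(- \frac{812}{57}\right) \left(- \frac{1}{817}\right) = \frac{812}{46569}$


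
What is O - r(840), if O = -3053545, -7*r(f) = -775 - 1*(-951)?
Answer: -21374639/7 ≈ -3.0535e+6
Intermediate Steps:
r(f) = -176/7 (r(f) = -(-775 - 1*(-951))/7 = -(-775 + 951)/7 = -1/7*176 = -176/7)
O - r(840) = -3053545 - 1*(-176/7) = -3053545 + 176/7 = -21374639/7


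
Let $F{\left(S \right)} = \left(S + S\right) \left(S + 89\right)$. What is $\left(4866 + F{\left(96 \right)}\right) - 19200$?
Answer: $21186$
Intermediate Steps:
$F{\left(S \right)} = 2 S \left(89 + S\right)$
$\left(4866 + F{\left(96 \right)}\right) - 19200 = \left(4866 + 2 \cdot 96 \left(89 + 96\right)\right) - 19200 = \left(4866 + 2 \cdot 96 \cdot 185\right) - 19200 = \left(4866 + 35520\right) - 19200 = 40386 - 19200 = 21186$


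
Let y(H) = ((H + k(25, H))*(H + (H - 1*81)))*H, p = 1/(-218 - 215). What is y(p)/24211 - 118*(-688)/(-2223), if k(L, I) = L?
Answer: -14506140520480808/397212762796551 ≈ -36.520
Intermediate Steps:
p = -1/433 (p = 1/(-433) = -1/433 ≈ -0.0023095)
y(H) = H*(-81 + 2*H)*(25 + H) (y(H) = ((H + 25)*(H + (H - 1*81)))*H = ((25 + H)*(H + (H - 81)))*H = ((25 + H)*(H + (-81 + H)))*H = ((25 + H)*(-81 + 2*H))*H = ((-81 + 2*H)*(25 + H))*H = H*(-81 + 2*H)*(25 + H))
y(p)/24211 - 118*(-688)/(-2223) = -(-2025 - 31*(-1/433) + 2*(-1/433)²)/433/24211 - 118*(-688)/(-2223) = -(-2025 + 31/433 + 2*(1/187489))/433*(1/24211) + 81184*(-1/2223) = -(-2025 + 31/433 + 2/187489)/433*(1/24211) - 81184/2223 = -1/433*(-379651800/187489)*(1/24211) - 81184/2223 = (379651800/81182737)*(1/24211) - 81184/2223 = 34513800/178683204137 - 81184/2223 = -14506140520480808/397212762796551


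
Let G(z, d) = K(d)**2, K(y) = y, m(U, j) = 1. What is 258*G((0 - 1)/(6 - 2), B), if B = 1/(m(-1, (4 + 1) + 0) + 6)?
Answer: 258/49 ≈ 5.2653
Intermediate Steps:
B = 1/7 (B = 1/(1 + 6) = 1/7 ≈ 0.14286)
G(z, d) = d**2
258*G((0 - 1)/(6 - 2), B) = 258*(1/7)**2 = 258*(1/49) = 258/49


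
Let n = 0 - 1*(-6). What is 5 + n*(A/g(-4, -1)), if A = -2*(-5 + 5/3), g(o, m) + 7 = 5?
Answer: -15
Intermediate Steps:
n = 6 (n = 0 + 6 = 6)
g(o, m) = -2 (g(o, m) = -7 + 5 = -2)
A = 20/3 (A = -2*(-5 + 5*(⅓)) = -2*(-5 + 5/3) = -2*(-10/3) = 20/3 ≈ 6.6667)
5 + n*(A/g(-4, -1)) = 5 + 6*((20/3)/(-2)) = 5 + 6*((20/3)*(-½)) = 5 + 6*(-10/3) = 5 - 20 = -15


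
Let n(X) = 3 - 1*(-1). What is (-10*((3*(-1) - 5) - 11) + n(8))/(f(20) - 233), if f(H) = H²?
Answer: 194/167 ≈ 1.1617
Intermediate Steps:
n(X) = 4 (n(X) = 3 + 1 = 4)
(-10*((3*(-1) - 5) - 11) + n(8))/(f(20) - 233) = (-10*((3*(-1) - 5) - 11) + 4)/(20² - 233) = (-10*((-3 - 5) - 11) + 4)/(400 - 233) = (-10*(-8 - 11) + 4)/167 = (-10*(-19) + 4)*(1/167) = (-1*(-190) + 4)*(1/167) = (190 + 4)*(1/167) = 194*(1/167) = 194/167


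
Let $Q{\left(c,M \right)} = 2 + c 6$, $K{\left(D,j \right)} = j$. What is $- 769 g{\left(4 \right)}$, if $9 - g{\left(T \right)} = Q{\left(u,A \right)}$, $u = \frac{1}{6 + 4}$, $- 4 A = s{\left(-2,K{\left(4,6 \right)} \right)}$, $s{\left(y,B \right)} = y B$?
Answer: $- \frac{24608}{5} \approx -4921.6$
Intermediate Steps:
$s{\left(y,B \right)} = B y$
$A = 3$ ($A = - \frac{6 \left(-2\right)}{4} = \left(- \frac{1}{4}\right) \left(-12\right) = 3$)
$u = \frac{1}{10} \approx 0.1$
$Q{\left(c,M \right)} = 2 + 6 c$
$g{\left(T \right)} = \frac{32}{5}$ ($g{\left(T \right)} = 9 - \left(2 + 6 \cdot \frac{1}{10}\right) = 9 - \left(2 + \frac{3}{5}\right) = 9 - \frac{13}{5} = \frac{32}{5}$)
$- 769 g{\left(4 \right)} = \left(-769\right) \frac{32}{5} = - \frac{24608}{5}$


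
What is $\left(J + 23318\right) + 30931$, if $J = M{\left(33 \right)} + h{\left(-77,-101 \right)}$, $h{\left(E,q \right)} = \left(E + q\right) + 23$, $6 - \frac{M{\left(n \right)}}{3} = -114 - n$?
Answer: $54553$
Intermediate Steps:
$M{\left(n \right)} = 360 + 3 n$ ($M{\left(n \right)} = 18 - 3 \left(-114 - n\right) = 18 + \left(342 + 3 n\right) = 360 + 3 n$)
$h{\left(E,q \right)} = 23 + E + q$
$J = 304$ ($J = \left(360 + 3 \cdot 33\right) - 155 = \left(360 + 99\right) - 155 = 459 - 155 = 304$)
$\left(J + 23318\right) + 30931 = \left(304 + 23318\right) + 30931 = 23622 + 30931 = 54553$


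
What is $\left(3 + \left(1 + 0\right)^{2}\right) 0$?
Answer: $0$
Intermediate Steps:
$\left(3 + \left(1 + 0\right)^{2}\right) 0 = \left(3 + 1^{2}\right) 0 = \left(3 + 1\right) 0 = 4 \cdot 0 = 0$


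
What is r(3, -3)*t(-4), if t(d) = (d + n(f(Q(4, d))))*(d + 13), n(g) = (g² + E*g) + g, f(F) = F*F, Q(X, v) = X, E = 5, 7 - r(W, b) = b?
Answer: 31320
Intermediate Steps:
r(W, b) = 7 - b
f(F) = F²
n(g) = g² + 6*g (n(g) = (g² + 5*g) + g = g² + 6*g)
t(d) = (13 + d)*(352 + d) (t(d) = (d + 4²*(6 + 4²))*(d + 13) = (d + 16*(6 + 16))*(13 + d) = (d + 16*22)*(13 + d) = (d + 352)*(13 + d) = (352 + d)*(13 + d) = (13 + d)*(352 + d))
r(3, -3)*t(-4) = (7 - 1*(-3))*(4576 + (-4)² + 365*(-4)) = (7 + 3)*(4576 + 16 - 1460) = 10*3132 = 31320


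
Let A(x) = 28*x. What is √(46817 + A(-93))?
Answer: √44213 ≈ 210.27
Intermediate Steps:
√(46817 + A(-93)) = √(46817 + 28*(-93)) = √(46817 - 2604) = √44213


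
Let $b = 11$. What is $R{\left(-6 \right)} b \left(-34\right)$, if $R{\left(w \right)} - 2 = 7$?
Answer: $-3366$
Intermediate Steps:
$R{\left(w \right)} = 9$ ($R{\left(w \right)} = 2 + 7 = 9$)
$R{\left(-6 \right)} b \left(-34\right) = 9 \cdot 11 \left(-34\right) = 99 \left(-34\right) = -3366$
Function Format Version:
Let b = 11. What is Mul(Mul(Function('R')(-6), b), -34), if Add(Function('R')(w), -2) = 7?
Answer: -3366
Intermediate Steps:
Function('R')(w) = 9 (Function('R')(w) = Add(2, 7) = 9)
Mul(Mul(Function('R')(-6), b), -34) = Mul(Mul(9, 11), -34) = Mul(99, -34) = -3366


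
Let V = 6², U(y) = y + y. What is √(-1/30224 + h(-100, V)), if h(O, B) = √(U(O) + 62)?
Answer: √(-1889 + 57093136*I*√138)/7556 ≈ 2.4236 + 2.4236*I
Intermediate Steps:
U(y) = 2*y
V = 36
h(O, B) = √(62 + 2*O) (h(O, B) = √(2*O + 62) = √(62 + 2*O))
√(-1/30224 + h(-100, V)) = √(-1/30224 + √(62 + 2*(-100))) = √(-1*1/30224 + √(62 - 200)) = √(-1/30224 + √(-138)) = √(-1/30224 + I*√138)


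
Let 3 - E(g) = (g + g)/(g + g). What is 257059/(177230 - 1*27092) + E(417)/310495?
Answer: 79815834481/46617098310 ≈ 1.7122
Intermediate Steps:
E(g) = 2 (E(g) = 3 - (g + g)/(g + g) = 3 - 2*g/(2*g) = 3 - 2*g*1/(2*g) = 3 - 1*1 = 3 - 1 = 2)
257059/(177230 - 1*27092) + E(417)/310495 = 257059/(177230 - 1*27092) + 2/310495 = 257059/(177230 - 27092) + 2*(1/310495) = 257059/150138 + 2/310495 = 79815834481/46617098310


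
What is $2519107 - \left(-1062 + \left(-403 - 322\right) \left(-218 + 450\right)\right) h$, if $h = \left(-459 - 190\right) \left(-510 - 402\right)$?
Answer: $100186665763$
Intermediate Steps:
$h = 591888$ ($h = \left(-649\right) \left(-912\right) = 591888$)
$2519107 - \left(-1062 + \left(-403 - 322\right) \left(-218 + 450\right)\right) h = 2519107 - \left(-1062 + \left(-403 - 322\right) \left(-218 + 450\right)\right) 591888 = 2519107 - \left(-1062 - 168200\right) 591888 = 2519107 - \left(-169262\right) 591888 = 2519107 - -100184146656 = 2519107 + 100184146656 = 100186665763$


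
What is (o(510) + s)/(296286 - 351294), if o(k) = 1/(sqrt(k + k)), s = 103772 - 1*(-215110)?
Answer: -53147/9168 - sqrt(255)/28054080 ≈ -5.7970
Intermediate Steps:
s = 318882 (s = 103772 + 215110 = 318882)
o(k) = sqrt(2)/(2*sqrt(k)) (o(k) = 1/(sqrt(2*k)) = 1/(sqrt(2)*sqrt(k)) = sqrt(2)/(2*sqrt(k)))
(o(510) + s)/(296286 - 351294) = (sqrt(2)/(2*sqrt(510)) + 318882)/(296286 - 351294) = (sqrt(2)*(sqrt(510)/510)/2 + 318882)/(-55008) = (sqrt(255)/510 + 318882)*(-1/55008) = (318882 + sqrt(255)/510)*(-1/55008) = -53147/9168 - sqrt(255)/28054080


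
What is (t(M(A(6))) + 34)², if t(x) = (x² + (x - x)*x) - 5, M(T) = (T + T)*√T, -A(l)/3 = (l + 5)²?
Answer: 36606617489016481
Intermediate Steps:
A(l) = -3*(5 + l)² (A(l) = -3*(l + 5)² = -3*(5 + l)²)
M(T) = 2*T^(3/2) (M(T) = (2*T)*√T = 2*T^(3/2))
t(x) = -5 + x² (t(x) = (x² + 0*x) - 5 = (x² + 0) - 5 = x² - 5 = -5 + x²)
(t(M(A(6))) + 34)² = ((-5 + (2*(-3*(5 + 6)²)^(3/2))²) + 34)² = ((-5 + (2*(-3*11²)^(3/2))²) + 34)² = ((-5 + (2*(-3*121)^(3/2))²) + 34)² = ((-5 + (2*(-363)^(3/2))²) + 34)² = ((-5 + (2*(-3993*I*√3))²) + 34)² = ((-5 + (-7986*I*√3)²) + 34)² = ((-5 - 191328588) + 34)² = (-191328593 + 34)² = (-191328559)² = 36606617489016481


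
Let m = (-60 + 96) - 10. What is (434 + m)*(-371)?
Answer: -170660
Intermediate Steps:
m = 26 (m = 36 - 10 = 26)
(434 + m)*(-371) = (434 + 26)*(-371) = 460*(-371) = -170660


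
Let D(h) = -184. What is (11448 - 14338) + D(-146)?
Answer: -3074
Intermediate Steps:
(11448 - 14338) + D(-146) = (11448 - 14338) - 184 = -2890 - 184 = -3074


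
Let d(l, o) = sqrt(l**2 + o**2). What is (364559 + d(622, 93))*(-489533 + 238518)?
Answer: -91509777385 - 251015*sqrt(395533) ≈ -9.1668e+10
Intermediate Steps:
(364559 + d(622, 93))*(-489533 + 238518) = (364559 + sqrt(622**2 + 93**2))*(-489533 + 238518) = (364559 + sqrt(386884 + 8649))*(-251015) = (364559 + sqrt(395533))*(-251015) = -91509777385 - 251015*sqrt(395533)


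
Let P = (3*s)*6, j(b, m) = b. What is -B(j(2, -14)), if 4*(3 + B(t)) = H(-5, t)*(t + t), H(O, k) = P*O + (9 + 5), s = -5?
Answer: -461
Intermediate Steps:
P = -90 (P = (3*(-5))*6 = -15*6 = -90)
H(O, k) = 14 - 90*O (H(O, k) = -90*O + (9 + 5) = -90*O + 14 = 14 - 90*O)
B(t) = -3 + 232*t (B(t) = -3 + ((14 - 90*(-5))*(t + t))/4 = -3 + ((14 + 450)*(2*t))/4 = -3 + (464*(2*t))/4 = -3 + (928*t)/4 = -3 + 232*t)
-B(j(2, -14)) = -(-3 + 232*2) = -(-3 + 464) = -1*461 = -461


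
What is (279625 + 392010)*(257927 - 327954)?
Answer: -47032584145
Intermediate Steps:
(279625 + 392010)*(257927 - 327954) = 671635*(-70027) = -47032584145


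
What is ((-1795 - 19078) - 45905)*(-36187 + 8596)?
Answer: 1842471798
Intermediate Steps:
((-1795 - 19078) - 45905)*(-36187 + 8596) = (-20873 - 45905)*(-27591) = -66778*(-27591) = 1842471798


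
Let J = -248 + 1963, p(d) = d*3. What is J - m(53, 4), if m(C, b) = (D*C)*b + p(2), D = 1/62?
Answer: 52873/31 ≈ 1705.6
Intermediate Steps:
p(d) = 3*d
D = 1/62 ≈ 0.016129
m(C, b) = 6 + C*b/62 (m(C, b) = (C/62)*b + 3*2 = C*b/62 + 6 = 6 + C*b/62)
J = 1715
J - m(53, 4) = 1715 - (6 + (1/62)*53*4) = 1715 - (6 + 106/31) = 1715 - 1*292/31 = 1715 - 292/31 = 52873/31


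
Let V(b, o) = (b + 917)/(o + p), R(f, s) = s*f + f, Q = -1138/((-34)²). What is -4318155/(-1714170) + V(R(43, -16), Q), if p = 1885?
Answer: 331453155845/124444285158 ≈ 2.6635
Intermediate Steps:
Q = -569/578 (Q = -1138/1156 = -1138*1/1156 = -569/578 ≈ -0.98443)
R(f, s) = f + f*s (R(f, s) = f*s + f = f + f*s)
V(b, o) = (917 + b)/(1885 + o) (V(b, o) = (b + 917)/(o + 1885) = (917 + b)/(1885 + o))
-4318155/(-1714170) + V(R(43, -16), Q) = -4318155/(-1714170) + (917 + 43*(1 - 16))/(1885 - 569/578) = -4318155*(-1/1714170) + (917 + 43*(-15))/(1088961/578) = 287877/114278 + 578*(917 - 645)/1088961 = 287877/114278 + (578/1088961)*272 = 287877/114278 + 157216/1088961 = 331453155845/124444285158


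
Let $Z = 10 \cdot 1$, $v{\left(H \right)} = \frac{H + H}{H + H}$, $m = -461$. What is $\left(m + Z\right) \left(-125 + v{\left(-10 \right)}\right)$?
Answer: $55924$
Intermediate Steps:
$v{\left(H \right)} = 1$ ($v{\left(H \right)} = \frac{2 H}{2 H} = 2 H \frac{1}{2 H} = 1$)
$Z = 10$
$\left(m + Z\right) \left(-125 + v{\left(-10 \right)}\right) = \left(-461 + 10\right) \left(-125 + 1\right) = \left(-451\right) \left(-124\right) = 55924$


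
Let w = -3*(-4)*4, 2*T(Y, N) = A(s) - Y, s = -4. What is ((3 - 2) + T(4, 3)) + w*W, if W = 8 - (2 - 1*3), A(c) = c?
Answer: 429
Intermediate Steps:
T(Y, N) = -2 - Y/2 (T(Y, N) = (-4 - Y)/2 = -2 - Y/2)
w = 48 (w = 12*4 = 48)
W = 9 (W = 8 - (2 - 3) = 8 - 1*(-1) = 8 + 1 = 9)
((3 - 2) + T(4, 3)) + w*W = ((3 - 2) + (-2 - ½*4)) + 48*9 = (1 + (-2 - 2)) + 432 = (1 - 4) + 432 = -3 + 432 = 429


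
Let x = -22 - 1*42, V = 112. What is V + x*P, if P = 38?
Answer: -2320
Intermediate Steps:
x = -64 (x = -22 - 42 = -64)
V + x*P = 112 - 64*38 = 112 - 2432 = -2320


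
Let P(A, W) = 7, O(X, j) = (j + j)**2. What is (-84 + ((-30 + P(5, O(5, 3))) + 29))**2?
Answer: 6084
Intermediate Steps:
O(X, j) = 4*j**2 (O(X, j) = (2*j)**2 = 4*j**2)
(-84 + ((-30 + P(5, O(5, 3))) + 29))**2 = (-84 + ((-30 + 7) + 29))**2 = (-84 + (-23 + 29))**2 = (-84 + 6)**2 = (-78)**2 = 6084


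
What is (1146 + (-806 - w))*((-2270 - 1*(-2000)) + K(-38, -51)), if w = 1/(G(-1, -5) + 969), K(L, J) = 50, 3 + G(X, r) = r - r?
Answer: -36128290/483 ≈ -74800.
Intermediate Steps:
G(X, r) = -3 (G(X, r) = -3 + (r - r) = -3 + 0 = -3)
w = 1/966 (w = 1/(-3 + 969) = 1/966 ≈ 0.0010352)
(1146 + (-806 - w))*((-2270 - 1*(-2000)) + K(-38, -51)) = (1146 + (-806 - 1*1/966))*((-2270 - 1*(-2000)) + 50) = (1146 + (-806 - 1/966))*((-2270 + 2000) + 50) = (1146 - 778597/966)*(-270 + 50) = (328439/966)*(-220) = -36128290/483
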